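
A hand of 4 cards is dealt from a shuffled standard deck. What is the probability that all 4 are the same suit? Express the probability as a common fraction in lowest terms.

44/4165

There are C(52,4) = 270725 possible 4-card hands.
Hands of one suit: 4 suits × C(13,4) = 4·715 = 2860.
Probability = 2860/270725 = 44/4165.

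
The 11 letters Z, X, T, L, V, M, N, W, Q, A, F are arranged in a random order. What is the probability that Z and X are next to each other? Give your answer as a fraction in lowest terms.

There are 11! = 39916800 arrangements.
Treat Z and X as a block: 10! arrangements of the blocks × 2 orders within the block = 2·3628800 = 7257600.
Probability = 7257600/39916800 = 2/11.

2/11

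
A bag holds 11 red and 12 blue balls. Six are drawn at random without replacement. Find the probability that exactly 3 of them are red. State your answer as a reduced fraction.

1100/3059

There are C(23,6) = 100947 ways to choose 6 from 23.
Selections with exactly 3 red: choose 3 of the 11 red and 3 of the 12 blue, C(11,3)·C(12,3) = 165·220 = 36300.
Probability = 36300/100947 = 1100/3059.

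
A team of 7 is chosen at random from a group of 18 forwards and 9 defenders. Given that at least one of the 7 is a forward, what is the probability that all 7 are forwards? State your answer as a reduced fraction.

Work in counts. Selections with at least one forward: C(27,7) − C(9,7) = 888030 − 36 = 887994.
Of those, selections where all 7 are forwards: C(18,7) = 31824.
Conditional probability = 31824/887994 = 1768/49333.

1768/49333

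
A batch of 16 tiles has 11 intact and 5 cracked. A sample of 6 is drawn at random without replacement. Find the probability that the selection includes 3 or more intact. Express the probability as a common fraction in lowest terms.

27/28

There are C(16,6) = 8008 ways to choose the 6.
Count the complement (fewer than 3 intact): C(11,1)·C(5,5) + C(11,2)·C(5,4) = 11 + 275 = 286.
Probability = 1 − 286/8008 = 7722/8008 = 27/28.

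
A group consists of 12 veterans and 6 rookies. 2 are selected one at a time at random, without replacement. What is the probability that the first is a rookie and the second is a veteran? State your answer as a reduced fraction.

Multiply the conditional probabilities at each draw: 6/18 · 12/17 = 72/306 = 4/17.

4/17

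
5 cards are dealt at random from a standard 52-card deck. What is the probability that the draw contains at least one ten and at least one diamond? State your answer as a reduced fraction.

There are C(52,5) = 2598960 possible draws.
By inclusion-exclusion on the complements, draws missing all tens or all diamonds: C(48,5) + C(39,5) − C(36,5) = 1712304 + 575757 − 376992 = 1911069.
So draws with at least one of each: 2598960 − 1911069 = 687891, probability 687891/2598960 = 229297/866320.

229297/866320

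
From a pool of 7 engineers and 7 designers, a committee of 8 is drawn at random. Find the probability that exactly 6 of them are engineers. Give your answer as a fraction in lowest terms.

Total number of selections: C(14,8) = 3003.
Selections with exactly 6 engineers: choose 6 of the 7 engineers and 2 of the 7 designers, C(7,6)·C(7,2) = 7·21 = 147.
Probability = 147/3003 = 7/143.

7/143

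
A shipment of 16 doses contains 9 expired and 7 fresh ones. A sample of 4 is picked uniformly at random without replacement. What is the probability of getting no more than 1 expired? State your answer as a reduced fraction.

Total selections: C(16,4) = 1820.
Favorable selections (no more than 1 expired): C(9,0)·C(7,4) + C(9,1)·C(7,3) = 35 + 315 = 350.
Probability = 350/1820 = 5/26.

5/26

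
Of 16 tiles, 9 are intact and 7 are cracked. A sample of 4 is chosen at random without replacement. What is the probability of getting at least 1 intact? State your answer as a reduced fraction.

51/52

There are C(16,4) = 1820 ways to choose the 4.
The complement is all 4 are cracked: C(7,4) = 35.
Probability = 1 − 35/1820 = 1785/1820 = 51/52.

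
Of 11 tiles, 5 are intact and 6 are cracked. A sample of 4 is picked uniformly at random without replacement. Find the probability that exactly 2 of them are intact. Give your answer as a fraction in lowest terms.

Total number of selections: C(11,4) = 330.
Selections with exactly 2 intact: choose 2 of the 5 intact and 2 of the 6 cracked, C(5,2)·C(6,2) = 10·15 = 150.
Probability = 150/330 = 5/11.

5/11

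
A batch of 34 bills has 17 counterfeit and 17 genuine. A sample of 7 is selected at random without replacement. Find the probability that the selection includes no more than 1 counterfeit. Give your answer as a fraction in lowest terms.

There are C(34,7) = 5379616 ways to choose the 7.
Favorable selections (no more than 1 counterfeit): C(17,0)·C(17,7) + C(17,1)·C(17,6) = 19448 + 210392 = 229840.
Probability = 229840/5379616 = 845/19778.

845/19778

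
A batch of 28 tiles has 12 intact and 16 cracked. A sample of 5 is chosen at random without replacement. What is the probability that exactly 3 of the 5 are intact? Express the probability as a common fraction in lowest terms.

220/819

Total number of selections: C(28,5) = 98280.
Selections with exactly 3 intact: choose 3 of the 12 intact and 2 of the 16 cracked, C(12,3)·C(16,2) = 220·120 = 26400.
Probability = 26400/98280 = 220/819.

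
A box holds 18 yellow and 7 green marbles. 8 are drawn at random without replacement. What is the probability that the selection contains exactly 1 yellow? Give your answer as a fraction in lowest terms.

2/120175

There are C(25,8) = 1081575 ways to choose 8 from 25.
Selections with exactly 1 yellow: choose 1 of the 18 yellow and 7 of the 7 green, C(18,1)·C(7,7) = 18·1 = 18.
Probability = 18/1081575 = 2/120175.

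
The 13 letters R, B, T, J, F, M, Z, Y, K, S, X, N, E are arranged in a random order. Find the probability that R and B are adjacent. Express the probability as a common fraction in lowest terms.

2/13

There are 13! = 6227020800 arrangements.
Treat R and B as a block: 12! arrangements of the blocks × 2 orders within the block = 2·479001600 = 958003200.
Probability = 958003200/6227020800 = 2/13.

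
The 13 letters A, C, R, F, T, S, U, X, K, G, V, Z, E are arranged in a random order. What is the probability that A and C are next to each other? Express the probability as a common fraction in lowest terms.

There are 13! = 6227020800 arrangements.
Treat A and C as a block: 12! arrangements of the blocks × 2 orders within the block = 2·479001600 = 958003200.
Probability = 958003200/6227020800 = 2/13.

2/13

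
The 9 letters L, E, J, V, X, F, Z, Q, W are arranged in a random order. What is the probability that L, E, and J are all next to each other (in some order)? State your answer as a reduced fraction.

There are 9! = 362880 arrangements.
Treat the three as one block: 7! placements × 3! orders within the block = 5040·6 = 30240.
Probability = 30240/362880 = 1/12.

1/12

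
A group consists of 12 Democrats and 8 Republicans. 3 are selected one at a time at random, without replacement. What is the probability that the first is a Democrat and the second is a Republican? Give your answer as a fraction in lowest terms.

Multiply the conditional probabilities at each draw: 12/20 · 8/19 = 96/380 = 24/95.

24/95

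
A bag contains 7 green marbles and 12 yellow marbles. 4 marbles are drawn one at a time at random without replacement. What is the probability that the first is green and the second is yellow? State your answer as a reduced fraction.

Multiply the conditional probabilities at each draw: 7/19 · 12/18 = 84/342 = 14/57.

14/57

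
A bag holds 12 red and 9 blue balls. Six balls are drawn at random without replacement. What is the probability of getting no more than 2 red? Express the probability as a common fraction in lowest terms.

59/323

Total selections: C(21,6) = 54264.
Favorable selections (no more than 2 red): C(12,0)·C(9,6) + C(12,1)·C(9,5) + C(12,2)·C(9,4) = 84 + 1512 + 8316 = 9912.
Probability = 9912/54264 = 59/323.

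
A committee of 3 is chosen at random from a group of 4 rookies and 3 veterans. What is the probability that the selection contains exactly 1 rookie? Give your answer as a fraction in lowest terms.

12/35

Total number of selections: C(7,3) = 35.
Selections with exactly 1 rookie: choose 1 of the 4 rookies and 2 of the 3 veterans, C(4,1)·C(3,2) = 4·3 = 12.
Probability = 12/35.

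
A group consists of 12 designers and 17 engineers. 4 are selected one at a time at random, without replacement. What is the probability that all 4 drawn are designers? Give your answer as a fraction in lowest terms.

55/2639

Multiply the conditional probabilities at each draw: 12/29 · 11/28 · 10/27 · 9/26 = 11880/570024 = 55/2639.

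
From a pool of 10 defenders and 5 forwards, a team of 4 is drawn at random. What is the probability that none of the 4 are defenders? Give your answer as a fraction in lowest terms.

There are C(15,4) = 1365 possible selections.
Selections with no defenders (all forwards): C(5,4) = 5.
Probability = 5/1365 = 1/273.

1/273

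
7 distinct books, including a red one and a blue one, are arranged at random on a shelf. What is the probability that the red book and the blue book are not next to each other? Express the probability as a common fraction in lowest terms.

5/7

There are 7! = 5040 arrangements.
Arrangements with the red book and the blue book adjacent: 2·6! = 1440.
So not adjacent: 5040 − 1440 = 3600, probability 3600/5040 = 5/7.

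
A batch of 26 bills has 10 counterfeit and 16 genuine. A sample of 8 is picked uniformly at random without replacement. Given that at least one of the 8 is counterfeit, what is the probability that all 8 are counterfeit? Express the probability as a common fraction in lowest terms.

9/309881

Work in counts. Selections with at least one counterfeit: C(26,8) − C(16,8) = 1562275 − 12870 = 1549405.
Of those, selections where all 8 are counterfeit: C(10,8) = 45.
Conditional probability = 45/1549405 = 9/309881.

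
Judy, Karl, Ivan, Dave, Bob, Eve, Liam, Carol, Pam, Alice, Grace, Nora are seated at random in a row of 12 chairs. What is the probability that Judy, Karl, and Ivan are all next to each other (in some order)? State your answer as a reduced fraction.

1/22

There are 12! = 479001600 arrangements.
Treat the three as one block: 10! placements × 3! orders within the block = 3628800·6 = 21772800.
Probability = 21772800/479001600 = 1/22.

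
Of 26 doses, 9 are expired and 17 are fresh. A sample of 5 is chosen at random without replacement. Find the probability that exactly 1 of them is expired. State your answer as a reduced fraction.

There are C(26,5) = 65780 ways to choose 5 from 26.
Selections with exactly 1 expired: choose 1 of the 9 expired and 4 of the 17 fresh, C(9,1)·C(17,4) = 9·2380 = 21420.
Probability = 21420/65780 = 1071/3289.

1071/3289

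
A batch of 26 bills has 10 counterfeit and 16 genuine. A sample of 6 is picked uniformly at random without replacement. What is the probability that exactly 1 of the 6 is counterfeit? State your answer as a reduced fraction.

There are C(26,6) = 230230 ways to choose 6 from 26.
Selections with exactly 1 counterfeit: choose 1 of the 10 counterfeit and 5 of the 16 genuine, C(10,1)·C(16,5) = 10·4368 = 43680.
Probability = 43680/230230 = 48/253.

48/253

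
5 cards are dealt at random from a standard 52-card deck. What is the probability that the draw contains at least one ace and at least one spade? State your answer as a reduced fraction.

There are C(52,5) = 2598960 possible draws.
By inclusion-exclusion on the complements, draws missing all aces or all spades: C(48,5) + C(39,5) − C(36,5) = 1712304 + 575757 − 376992 = 1911069.
So draws with at least one of each: 2598960 − 1911069 = 687891, probability 687891/2598960 = 229297/866320.

229297/866320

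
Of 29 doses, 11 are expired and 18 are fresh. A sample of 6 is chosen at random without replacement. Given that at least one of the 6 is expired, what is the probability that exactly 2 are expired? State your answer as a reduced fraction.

1275/3458

Work in counts. Selections with at least one expired: C(29,6) − C(18,6) = 475020 − 18564 = 456456.
Of those, selections where exactly 2 are expired: C(11,2)·C(18,4) = 55·3060 = 168300.
Conditional probability = 168300/456456 = 1275/3458.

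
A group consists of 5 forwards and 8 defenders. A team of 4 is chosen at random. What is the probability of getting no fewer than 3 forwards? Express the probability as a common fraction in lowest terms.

17/143

Total selections: C(13,4) = 715.
Favorable selections (no fewer than 3 forwards): C(5,3)·C(8,1) + C(5,4)·C(8,0) = 80 + 5 = 85.
Probability = 85/715 = 17/143.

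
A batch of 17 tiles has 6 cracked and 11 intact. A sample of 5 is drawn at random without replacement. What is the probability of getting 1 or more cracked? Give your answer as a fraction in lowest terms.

Total selections: C(17,5) = 6188.
Favorable selections (1 or more cracked): C(6,1)·C(11,4) + C(6,2)·C(11,3) + C(6,3)·C(11,2) + C(6,4)·C(11,1) + C(6,5)·C(11,0) = 1980 + 2475 + 1100 + 165 + 6 = 5726.
Probability = 5726/6188 = 409/442.

409/442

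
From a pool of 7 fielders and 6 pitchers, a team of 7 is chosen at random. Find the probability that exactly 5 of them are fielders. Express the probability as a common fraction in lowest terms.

105/572

Total number of selections: C(13,7) = 1716.
Selections with exactly 5 fielders: choose 5 of the 7 fielders and 2 of the 6 pitchers, C(7,5)·C(6,2) = 21·15 = 315.
Probability = 315/1716 = 105/572.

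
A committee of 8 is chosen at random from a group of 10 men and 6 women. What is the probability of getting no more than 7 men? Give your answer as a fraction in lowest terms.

Total selections: C(16,8) = 12870.
The complement is exactly 8 men: C(10,8)·C(6,0) = 45.
Probability = 1 − 45/12870 = 12825/12870 = 285/286.

285/286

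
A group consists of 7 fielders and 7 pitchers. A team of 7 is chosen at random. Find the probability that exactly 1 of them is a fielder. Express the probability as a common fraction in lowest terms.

There are C(14,7) = 3432 ways to choose 7 from 14.
Selections with exactly 1 fielder: choose 1 of the 7 fielders and 6 of the 7 pitchers, C(7,1)·C(7,6) = 7·7 = 49.
Probability = 49/3432.

49/3432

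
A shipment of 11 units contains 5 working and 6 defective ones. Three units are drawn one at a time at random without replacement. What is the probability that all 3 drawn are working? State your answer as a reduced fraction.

Multiply the conditional probabilities at each draw: 5/11 · 4/10 · 3/9 = 60/990 = 2/33.

2/33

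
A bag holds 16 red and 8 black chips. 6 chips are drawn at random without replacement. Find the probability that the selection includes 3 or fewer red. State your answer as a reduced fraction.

1453/4807

Total selections: C(24,6) = 134596.
Count the complement (more than 3 red): C(16,4)·C(8,2) + C(16,5)·C(8,1) + C(16,6)·C(8,0) = 50960 + 34944 + 8008 = 93912.
Probability = 1 − 93912/134596 = 40684/134596 = 1453/4807.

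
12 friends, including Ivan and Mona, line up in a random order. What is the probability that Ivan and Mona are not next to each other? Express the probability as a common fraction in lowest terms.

There are 12! = 479001600 arrangements.
Arrangements with Ivan and Mona adjacent: 2·11! = 79833600.
So not adjacent: 479001600 − 79833600 = 399168000, probability 399168000/479001600 = 5/6.

5/6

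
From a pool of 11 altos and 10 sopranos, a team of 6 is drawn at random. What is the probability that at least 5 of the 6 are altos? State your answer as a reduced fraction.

121/1292

There are C(21,6) = 54264 ways to choose the 6.
Favorable selections (at least 5 altos): C(11,5)·C(10,1) + C(11,6)·C(10,0) = 4620 + 462 = 5082.
Probability = 5082/54264 = 121/1292.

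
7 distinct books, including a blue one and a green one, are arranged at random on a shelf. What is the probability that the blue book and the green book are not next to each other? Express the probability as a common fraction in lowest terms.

5/7

There are 7! = 5040 arrangements.
Arrangements with the blue book and the green book adjacent: 2·6! = 1440.
So not adjacent: 5040 − 1440 = 3600, probability 3600/5040 = 5/7.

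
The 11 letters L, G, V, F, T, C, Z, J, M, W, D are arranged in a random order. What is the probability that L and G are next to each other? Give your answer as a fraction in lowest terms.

2/11

There are 11! = 39916800 arrangements.
Treat L and G as a block: 10! arrangements of the blocks × 2 orders within the block = 2·3628800 = 7257600.
Probability = 7257600/39916800 = 2/11.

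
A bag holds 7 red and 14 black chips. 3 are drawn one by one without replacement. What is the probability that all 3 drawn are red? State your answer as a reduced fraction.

1/38

Multiply the conditional probabilities at each draw: 7/21 · 6/20 · 5/19 = 210/7980 = 1/38.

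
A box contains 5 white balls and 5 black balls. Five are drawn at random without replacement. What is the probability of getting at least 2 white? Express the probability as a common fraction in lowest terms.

113/126

Total selections: C(10,5) = 252.
Count the complement (fewer than 2 white): C(5,0)·C(5,5) + C(5,1)·C(5,4) = 1 + 25 = 26.
Probability = 1 − 26/252 = 226/252 = 113/126.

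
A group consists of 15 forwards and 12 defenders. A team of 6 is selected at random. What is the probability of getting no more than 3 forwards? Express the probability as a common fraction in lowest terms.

Total selections: C(27,6) = 296010.
Count the complement (more than 3 forwards): C(15,4)·C(12,2) + C(15,5)·C(12,1) + C(15,6)·C(12,0) = 90090 + 36036 + 5005 = 131131.
Probability = 1 − 131131/296010 = 164879/296010 = 1153/2070.

1153/2070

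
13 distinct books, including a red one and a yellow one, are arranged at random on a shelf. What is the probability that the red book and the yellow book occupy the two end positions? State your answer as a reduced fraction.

1/78

There are 13! = 6227020800 arrangements.
Place the red book and the yellow book at the ends in 2 ways, arrange the remaining 11 in 11! = 39916800 ways: 2·39916800 = 79833600.
Probability = 79833600/6227020800 = 1/78.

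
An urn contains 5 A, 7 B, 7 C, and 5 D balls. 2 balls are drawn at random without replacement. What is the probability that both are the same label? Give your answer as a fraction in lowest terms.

There are C(24,2) = 276 ways to draw 2 balls.
All same label: C(5,2) + C(7,2) + C(7,2) + C(5,2) = 10 + 21 + 21 + 10 = 62.
Probability = 62/276 = 31/138.

31/138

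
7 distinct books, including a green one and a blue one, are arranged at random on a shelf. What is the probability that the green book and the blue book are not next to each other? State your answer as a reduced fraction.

5/7

There are 7! = 5040 arrangements.
Arrangements with the green book and the blue book adjacent: 2·6! = 1440.
So not adjacent: 5040 − 1440 = 3600, probability 3600/5040 = 5/7.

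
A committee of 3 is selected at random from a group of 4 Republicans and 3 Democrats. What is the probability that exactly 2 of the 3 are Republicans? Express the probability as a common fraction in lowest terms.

18/35

The sample space is all 3-subsets of the 7: C(7,3) = 35.
Selections with exactly 2 Republicans: choose 2 of the 4 Republicans and 1 of the 3 Democrats, C(4,2)·C(3,1) = 6·3 = 18.
Probability = 18/35.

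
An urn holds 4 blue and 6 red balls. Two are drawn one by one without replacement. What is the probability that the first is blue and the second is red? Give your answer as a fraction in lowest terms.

Multiply the conditional probabilities at each draw: 4/10 · 6/9 = 24/90 = 4/15.

4/15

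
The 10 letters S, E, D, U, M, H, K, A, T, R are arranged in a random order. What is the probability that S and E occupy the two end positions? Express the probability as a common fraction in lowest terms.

1/45

There are 10! = 3628800 arrangements.
Place S and E at the ends in 2 ways, arrange the remaining 8 in 8! = 40320 ways: 2·40320 = 80640.
Probability = 80640/3628800 = 1/45.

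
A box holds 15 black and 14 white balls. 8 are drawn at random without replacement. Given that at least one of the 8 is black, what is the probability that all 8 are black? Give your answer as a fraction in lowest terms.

Work in counts. Selections with at least one black: C(29,8) − C(14,8) = 4292145 − 3003 = 4289142.
Of those, selections where all 8 are black: C(15,8) = 6435.
Conditional probability = 6435/4289142 = 15/9998.

15/9998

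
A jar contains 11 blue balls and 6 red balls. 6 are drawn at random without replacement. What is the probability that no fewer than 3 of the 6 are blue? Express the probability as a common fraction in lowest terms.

2871/3094

Total selections: C(17,6) = 12376.
Count the complement (fewer than 3 blue): C(11,0)·C(6,6) + C(11,1)·C(6,5) + C(11,2)·C(6,4) = 1 + 66 + 825 = 892.
Probability = 1 − 892/12376 = 11484/12376 = 2871/3094.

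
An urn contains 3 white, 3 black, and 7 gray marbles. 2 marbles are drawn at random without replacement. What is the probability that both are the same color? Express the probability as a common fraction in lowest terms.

There are C(13,2) = 78 ways to draw 2 marbles.
All same color: C(3,2) + C(3,2) + C(7,2) = 3 + 3 + 21 = 27.
Probability = 27/78 = 9/26.

9/26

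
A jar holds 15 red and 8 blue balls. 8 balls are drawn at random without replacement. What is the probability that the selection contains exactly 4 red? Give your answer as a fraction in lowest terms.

15925/81719

Total number of selections: C(23,8) = 490314.
Selections with exactly 4 red: choose 4 of the 15 red and 4 of the 8 blue, C(15,4)·C(8,4) = 1365·70 = 95550.
Probability = 95550/490314 = 15925/81719.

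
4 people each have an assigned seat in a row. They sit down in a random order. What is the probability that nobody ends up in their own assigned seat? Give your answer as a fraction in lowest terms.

There are 4! = 24 seatings.
By inclusion-exclusion, seatings with no fixed points: C(4,0)·4! − C(4,1)·3! + C(4,2)·2! − C(4,3)·1! + C(4,4)·0! = 9.
Probability = 9/24 = 3/8.

3/8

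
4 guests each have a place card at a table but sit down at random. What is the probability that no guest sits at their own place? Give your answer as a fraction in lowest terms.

3/8

There are 4! = 24 seatings.
By inclusion-exclusion, seatings with no fixed points: C(4,0)·4! − C(4,1)·3! + C(4,2)·2! − C(4,3)·1! + C(4,4)·0! = 9.
Probability = 9/24 = 3/8.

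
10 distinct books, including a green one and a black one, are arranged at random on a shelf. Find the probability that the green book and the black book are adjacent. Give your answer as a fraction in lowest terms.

There are 10! = 3628800 arrangements.
Treat the green book and the black book as a block: 9! arrangements of the blocks × 2 orders within the block = 2·362880 = 725760.
Probability = 725760/3628800 = 1/5.

1/5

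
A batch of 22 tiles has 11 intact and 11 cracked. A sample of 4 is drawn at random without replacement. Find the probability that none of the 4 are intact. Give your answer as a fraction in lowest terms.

6/133

There are C(22,4) = 7315 possible selections.
Selections with no intact (all cracked): C(11,4) = 330.
Probability = 330/7315 = 6/133.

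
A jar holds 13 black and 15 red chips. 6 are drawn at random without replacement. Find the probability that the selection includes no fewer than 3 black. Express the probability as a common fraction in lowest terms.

1243/2070

Total selections: C(28,6) = 376740.
Count the complement (fewer than 3 black): C(13,0)·C(15,6) + C(13,1)·C(15,5) + C(13,2)·C(15,4) = 5005 + 39039 + 106470 = 150514.
Probability = 1 − 150514/376740 = 226226/376740 = 1243/2070.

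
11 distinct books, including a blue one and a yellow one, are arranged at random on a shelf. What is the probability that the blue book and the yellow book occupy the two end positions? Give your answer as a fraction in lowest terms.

There are 11! = 39916800 arrangements.
Place the blue book and the yellow book at the ends in 2 ways, arrange the remaining 9 in 9! = 362880 ways: 2·362880 = 725760.
Probability = 725760/39916800 = 1/55.

1/55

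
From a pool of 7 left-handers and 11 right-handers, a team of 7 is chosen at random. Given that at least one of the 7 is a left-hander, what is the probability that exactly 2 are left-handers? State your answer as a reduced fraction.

1617/5249

Work in counts. Selections with at least one left-hander: C(18,7) − C(11,7) = 31824 − 330 = 31494.
Of those, selections where exactly 2 are left-handers: C(7,2)·C(11,5) = 21·462 = 9702.
Conditional probability = 9702/31494 = 1617/5249.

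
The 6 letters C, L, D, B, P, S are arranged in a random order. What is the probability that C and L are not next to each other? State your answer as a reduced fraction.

2/3

There are 6! = 720 arrangements.
Arrangements with C and L adjacent: 2·5! = 240.
So not adjacent: 720 − 240 = 480, probability 480/720 = 2/3.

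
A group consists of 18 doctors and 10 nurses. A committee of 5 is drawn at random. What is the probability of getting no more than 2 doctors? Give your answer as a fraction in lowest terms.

There are C(28,5) = 98280 ways to choose the 5.
Favorable selections (no more than 2 doctors): C(18,0)·C(10,5) + C(18,1)·C(10,4) + C(18,2)·C(10,3) = 252 + 3780 + 18360 = 22392.
Probability = 22392/98280 = 311/1365.

311/1365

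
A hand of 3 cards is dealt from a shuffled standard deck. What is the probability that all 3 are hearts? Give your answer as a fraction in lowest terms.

There are C(52,3) = 22100 possible 3-card hands.
Hands that are all hearts: C(13,3) = 286.
Probability = 286/22100 = 11/850.

11/850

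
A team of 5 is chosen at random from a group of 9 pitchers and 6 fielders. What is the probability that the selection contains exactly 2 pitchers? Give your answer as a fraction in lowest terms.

There are C(15,5) = 3003 ways to choose 5 from 15.
Selections with exactly 2 pitchers: choose 2 of the 9 pitchers and 3 of the 6 fielders, C(9,2)·C(6,3) = 36·20 = 720.
Probability = 720/3003 = 240/1001.

240/1001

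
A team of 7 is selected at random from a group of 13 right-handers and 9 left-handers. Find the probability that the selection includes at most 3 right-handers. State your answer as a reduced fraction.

89/323

There are C(22,7) = 170544 ways to choose the 7.
Favorable selections (at most 3 right-handers): C(13,0)·C(9,7) + C(13,1)·C(9,6) + C(13,2)·C(9,5) + C(13,3)·C(9,4) = 36 + 1092 + 9828 + 36036 = 46992.
Probability = 46992/170544 = 89/323.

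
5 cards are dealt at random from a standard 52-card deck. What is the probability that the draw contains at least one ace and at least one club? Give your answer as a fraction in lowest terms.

229297/866320

There are C(52,5) = 2598960 possible draws.
By inclusion-exclusion on the complements, draws missing all aces or all clubs: C(48,5) + C(39,5) − C(36,5) = 1712304 + 575757 − 376992 = 1911069.
So draws with at least one of each: 2598960 − 1911069 = 687891, probability 687891/2598960 = 229297/866320.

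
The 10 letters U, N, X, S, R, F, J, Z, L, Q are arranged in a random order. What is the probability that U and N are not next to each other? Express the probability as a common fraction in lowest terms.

4/5

There are 10! = 3628800 arrangements.
Arrangements with U and N adjacent: 2·9! = 725760.
So not adjacent: 3628800 − 725760 = 2903040, probability 2903040/3628800 = 4/5.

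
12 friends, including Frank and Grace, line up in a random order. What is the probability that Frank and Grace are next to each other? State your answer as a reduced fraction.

1/6

There are 12! = 479001600 arrangements.
Treat Frank and Grace as a block: 11! arrangements of the blocks × 2 orders within the block = 2·39916800 = 79833600.
Probability = 79833600/479001600 = 1/6.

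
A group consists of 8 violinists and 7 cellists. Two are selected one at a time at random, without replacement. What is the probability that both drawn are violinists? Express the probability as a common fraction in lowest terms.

4/15

Multiply the conditional probabilities at each draw: 8/15 · 7/14 = 56/210 = 4/15.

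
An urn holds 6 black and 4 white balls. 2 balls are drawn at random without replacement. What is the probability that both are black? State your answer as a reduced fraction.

1/3

There are C(10,2) = 45 possible selections.
Selections with all black: C(6,2) = 15.
Probability = 15/45 = 1/3.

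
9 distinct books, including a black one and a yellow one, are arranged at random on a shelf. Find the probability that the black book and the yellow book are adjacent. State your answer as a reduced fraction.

There are 9! = 362880 arrangements.
Treat the black book and the yellow book as a block: 8! arrangements of the blocks × 2 orders within the block = 2·40320 = 80640.
Probability = 80640/362880 = 2/9.

2/9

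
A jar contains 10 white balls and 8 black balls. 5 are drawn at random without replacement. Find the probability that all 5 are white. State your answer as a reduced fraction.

1/34

There are C(18,5) = 8568 possible selections.
Selections with all white: C(10,5) = 252.
Probability = 252/8568 = 1/34.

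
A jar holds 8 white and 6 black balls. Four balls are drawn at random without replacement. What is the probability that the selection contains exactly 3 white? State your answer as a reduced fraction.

48/143

The sample space is all 4-subsets of the 14: C(14,4) = 1001.
Selections with exactly 3 white: choose 3 of the 8 white and 1 of the 6 black, C(8,3)·C(6,1) = 56·6 = 336.
Probability = 336/1001 = 48/143.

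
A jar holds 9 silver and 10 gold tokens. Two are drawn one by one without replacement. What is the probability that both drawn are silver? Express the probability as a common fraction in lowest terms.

Multiply the conditional probabilities at each draw: 9/19 · 8/18 = 72/342 = 4/19.

4/19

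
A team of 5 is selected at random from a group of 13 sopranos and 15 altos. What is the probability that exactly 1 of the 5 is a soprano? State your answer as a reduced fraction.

The sample space is all 5-subsets of the 28: C(28,5) = 98280.
Selections with exactly 1 soprano: choose 1 of the 13 sopranos and 4 of the 15 altos, C(13,1)·C(15,4) = 13·1365 = 17745.
Probability = 17745/98280 = 13/72.

13/72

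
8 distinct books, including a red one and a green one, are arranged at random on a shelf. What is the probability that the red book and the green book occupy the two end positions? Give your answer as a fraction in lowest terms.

1/28

There are 8! = 40320 arrangements.
Place the red book and the green book at the ends in 2 ways, arrange the remaining 6 in 6! = 720 ways: 2·720 = 1440.
Probability = 1440/40320 = 1/28.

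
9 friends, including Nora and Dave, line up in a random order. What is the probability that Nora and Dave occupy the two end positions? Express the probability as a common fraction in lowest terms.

1/36

There are 9! = 362880 arrangements.
Place Nora and Dave at the ends in 2 ways, arrange the remaining 7 in 7! = 5040 ways: 2·5040 = 10080.
Probability = 10080/362880 = 1/36.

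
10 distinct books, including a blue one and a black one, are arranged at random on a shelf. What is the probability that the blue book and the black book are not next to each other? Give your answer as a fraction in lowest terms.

4/5

There are 10! = 3628800 arrangements.
Arrangements with the blue book and the black book adjacent: 2·9! = 725760.
So not adjacent: 3628800 − 725760 = 2903040, probability 2903040/3628800 = 4/5.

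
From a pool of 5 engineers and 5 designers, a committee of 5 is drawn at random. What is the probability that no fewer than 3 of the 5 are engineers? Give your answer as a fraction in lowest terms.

Total selections: C(10,5) = 252.
Favorable selections (no fewer than 3 engineers): C(5,3)·C(5,2) + C(5,4)·C(5,1) + C(5,5)·C(5,0) = 100 + 25 + 1 = 126.
Probability = 126/252 = 1/2.

1/2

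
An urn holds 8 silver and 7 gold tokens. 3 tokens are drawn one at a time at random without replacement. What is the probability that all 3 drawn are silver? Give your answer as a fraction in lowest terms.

8/65

Multiply the conditional probabilities at each draw: 8/15 · 7/14 · 6/13 = 336/2730 = 8/65.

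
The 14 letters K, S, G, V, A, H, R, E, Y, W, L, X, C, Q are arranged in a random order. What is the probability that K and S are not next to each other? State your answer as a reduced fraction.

6/7

There are 14! = 87178291200 arrangements.
Arrangements with K and S adjacent: 2·13! = 12454041600.
So not adjacent: 87178291200 − 12454041600 = 74724249600, probability 74724249600/87178291200 = 6/7.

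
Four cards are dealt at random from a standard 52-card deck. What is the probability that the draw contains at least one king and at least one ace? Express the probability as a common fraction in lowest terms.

1332/20825

There are C(52,4) = 270725 possible draws.
By inclusion-exclusion on the complements, draws missing all kings or all aces: C(48,4) + C(48,4) − C(44,4) = 194580 + 194580 − 135751 = 253409.
So draws with at least one of each: 270725 − 253409 = 17316, probability 17316/270725 = 1332/20825.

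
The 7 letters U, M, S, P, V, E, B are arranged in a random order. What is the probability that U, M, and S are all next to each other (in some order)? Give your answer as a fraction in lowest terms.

There are 7! = 5040 arrangements.
Treat the three as one block: 5! placements × 3! orders within the block = 120·6 = 720.
Probability = 720/5040 = 1/7.

1/7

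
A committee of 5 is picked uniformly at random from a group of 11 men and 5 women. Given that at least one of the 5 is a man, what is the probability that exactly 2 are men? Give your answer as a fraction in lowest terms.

50/397

Work in counts. Selections with at least one man: C(16,5) − C(5,5) = 4368 − 1 = 4367.
Of those, selections where exactly 2 are men: C(11,2)·C(5,3) = 55·10 = 550.
Conditional probability = 550/4367 = 50/397.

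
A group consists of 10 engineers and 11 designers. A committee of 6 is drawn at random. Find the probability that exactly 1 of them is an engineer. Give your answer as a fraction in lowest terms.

The sample space is all 6-subsets of the 21: C(21,6) = 54264.
Selections with exactly 1 engineer: choose 1 of the 10 engineers and 5 of the 11 designers, C(10,1)·C(11,5) = 10·462 = 4620.
Probability = 4620/54264 = 55/646.

55/646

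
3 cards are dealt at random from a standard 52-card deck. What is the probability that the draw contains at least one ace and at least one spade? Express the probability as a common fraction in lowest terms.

There are C(52,3) = 22100 possible draws.
By inclusion-exclusion on the complements, draws missing all aces or all spades: C(48,3) + C(39,3) − C(36,3) = 17296 + 9139 − 7140 = 19295.
So draws with at least one of each: 22100 − 19295 = 2805, probability 2805/22100 = 33/260.

33/260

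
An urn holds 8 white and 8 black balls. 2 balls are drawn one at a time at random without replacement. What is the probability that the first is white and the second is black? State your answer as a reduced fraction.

4/15

Multiply the conditional probabilities at each draw: 8/16 · 8/15 = 64/240 = 4/15.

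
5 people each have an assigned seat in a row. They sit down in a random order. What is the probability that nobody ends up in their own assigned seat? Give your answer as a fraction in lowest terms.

There are 5! = 120 seatings.
By inclusion-exclusion, seatings with no fixed points: C(5,0)·5! − C(5,1)·4! + C(5,2)·3! − C(5,3)·2! + C(5,4)·1! − C(5,5)·0! = 44.
Probability = 44/120 = 11/30.

11/30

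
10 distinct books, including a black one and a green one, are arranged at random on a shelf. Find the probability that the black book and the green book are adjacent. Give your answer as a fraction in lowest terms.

1/5

There are 10! = 3628800 arrangements.
Treat the black book and the green book as a block: 9! arrangements of the blocks × 2 orders within the block = 2·362880 = 725760.
Probability = 725760/3628800 = 1/5.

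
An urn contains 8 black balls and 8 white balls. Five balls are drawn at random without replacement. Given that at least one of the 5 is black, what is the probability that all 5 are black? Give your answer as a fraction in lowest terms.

1/77

Work in counts. Selections with at least one black: C(16,5) − C(8,5) = 4368 − 56 = 4312.
Of those, selections where all 5 are black: C(8,5) = 56.
Conditional probability = 56/4312 = 1/77.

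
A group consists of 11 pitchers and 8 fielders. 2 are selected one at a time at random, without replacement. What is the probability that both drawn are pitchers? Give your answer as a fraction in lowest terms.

Multiply the conditional probabilities at each draw: 11/19 · 10/18 = 110/342 = 55/171.

55/171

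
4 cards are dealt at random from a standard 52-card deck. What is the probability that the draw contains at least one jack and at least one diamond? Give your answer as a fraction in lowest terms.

52799/270725

There are C(52,4) = 270725 possible draws.
By inclusion-exclusion on the complements, draws missing all jacks or all diamonds: C(48,4) + C(39,4) − C(36,4) = 194580 + 82251 − 58905 = 217926.
So draws with at least one of each: 270725 − 217926 = 52799, probability 52799/270725.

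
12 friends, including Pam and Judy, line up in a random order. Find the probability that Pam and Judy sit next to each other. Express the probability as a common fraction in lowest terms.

There are 12! = 479001600 arrangements.
Treat Pam and Judy as a block: 11! arrangements of the blocks × 2 orders within the block = 2·39916800 = 79833600.
Probability = 79833600/479001600 = 1/6.

1/6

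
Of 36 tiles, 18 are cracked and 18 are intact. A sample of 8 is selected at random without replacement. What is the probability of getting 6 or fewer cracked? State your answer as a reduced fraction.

Total selections: C(36,8) = 30260340.
Count the complement (more than 6 cracked): C(18,7)·C(18,1) + C(18,8)·C(18,0) = 572832 + 43758 = 616590.
Probability = 1 − 616590/30260340 = 29643750/30260340 = 625/638.

625/638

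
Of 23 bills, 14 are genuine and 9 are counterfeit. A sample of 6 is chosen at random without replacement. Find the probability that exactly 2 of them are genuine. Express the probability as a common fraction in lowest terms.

546/4807

There are C(23,6) = 100947 ways to choose 6 from 23.
Selections with exactly 2 genuine: choose 2 of the 14 genuine and 4 of the 9 counterfeit, C(14,2)·C(9,4) = 91·126 = 11466.
Probability = 11466/100947 = 546/4807.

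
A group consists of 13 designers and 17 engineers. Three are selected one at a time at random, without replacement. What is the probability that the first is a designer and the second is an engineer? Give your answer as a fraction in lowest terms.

221/870

Multiply the conditional probabilities at each draw: 13/30 · 17/29 = 221/870.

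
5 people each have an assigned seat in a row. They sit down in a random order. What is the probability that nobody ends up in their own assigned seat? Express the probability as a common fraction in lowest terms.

11/30

There are 5! = 120 seatings.
By inclusion-exclusion, seatings with no fixed points: C(5,0)·5! − C(5,1)·4! + C(5,2)·3! − C(5,3)·2! + C(5,4)·1! − C(5,5)·0! = 44.
Probability = 44/120 = 11/30.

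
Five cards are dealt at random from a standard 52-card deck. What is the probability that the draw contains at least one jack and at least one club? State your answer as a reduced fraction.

There are C(52,5) = 2598960 possible draws.
By inclusion-exclusion on the complements, draws missing all jacks or all clubs: C(48,5) + C(39,5) − C(36,5) = 1712304 + 575757 − 376992 = 1911069.
So draws with at least one of each: 2598960 − 1911069 = 687891, probability 687891/2598960 = 229297/866320.

229297/866320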